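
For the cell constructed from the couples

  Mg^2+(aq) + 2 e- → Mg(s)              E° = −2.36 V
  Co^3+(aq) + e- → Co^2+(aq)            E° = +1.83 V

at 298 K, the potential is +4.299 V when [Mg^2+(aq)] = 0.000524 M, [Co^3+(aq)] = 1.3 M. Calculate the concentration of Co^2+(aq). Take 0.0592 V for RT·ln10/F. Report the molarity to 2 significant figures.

0.82 M

The Co³⁺/Co²⁺ couple has the larger reduction potential, so it is the cathode: E°cell = +1.83 − (−2.36) = +4.19 V and n = 2.
Since E = E° − (0.0592/n)·log Q, log Q = n(E° − E)/0.0592 = −3.682.
For 2 Co^3+(aq) + Mg(s) → 2 Co^2+(aq) + Mg^2+(aq), the reaction quotient is Q = ([Co^2+(aq)]^2·[Mg^2+(aq)]) / [Co^3+(aq)]^2.
Substituting the known concentrations and solving, log [Co^2+(aq)] = −0.087 and [Co^2+(aq)] = 0.82 M.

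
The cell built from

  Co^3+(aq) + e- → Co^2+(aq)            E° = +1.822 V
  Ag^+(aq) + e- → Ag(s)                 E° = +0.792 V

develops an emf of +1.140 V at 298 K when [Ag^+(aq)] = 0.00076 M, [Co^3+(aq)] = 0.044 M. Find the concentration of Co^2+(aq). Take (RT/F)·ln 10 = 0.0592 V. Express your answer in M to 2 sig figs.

The Co³⁺/Co²⁺ couple has the larger reduction potential, so it is the cathode: E°cell = +1.822 − (+0.792) = +1.030 V and n = 1.
From the Nernst equation, log Q = n(E° − E)/0.0592 = 1·(+1.030 − (+1.140))/0.0592 = −1.858.
Balancing electrons gives Co^3+(aq) + Ag(s) → Co^2+(aq) + Ag^+(aq); thus Q = ([Co^2+(aq)]·[Ag^+(aq)]) / [Co^3+(aq)].
Solving for the unknown gives log [Co^2+(aq)] = −0.095, so [Co^2+(aq)] ≈ 0.80 M.

0.80 M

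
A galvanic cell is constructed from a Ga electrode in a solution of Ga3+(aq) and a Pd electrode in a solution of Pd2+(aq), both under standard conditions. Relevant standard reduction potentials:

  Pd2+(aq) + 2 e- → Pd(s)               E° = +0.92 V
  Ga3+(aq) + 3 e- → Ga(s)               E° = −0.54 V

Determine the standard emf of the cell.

Of the two couples in this cell, the one with the more positive reduction potential is reduced at the cathode: here that is Pd²⁺/Pd (+0.92 V); Ga³⁺/Ga (−0.54 V) is the anode.
E°cell = E°(cathode) − E°(anode) = +0.92 − (−0.54) = +1.46 V.

+1.46 V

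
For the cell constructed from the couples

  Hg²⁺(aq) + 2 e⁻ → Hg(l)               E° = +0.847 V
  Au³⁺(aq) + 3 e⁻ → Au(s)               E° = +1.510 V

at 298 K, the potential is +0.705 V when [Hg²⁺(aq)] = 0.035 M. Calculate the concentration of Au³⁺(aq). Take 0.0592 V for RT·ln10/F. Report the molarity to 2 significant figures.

With Au³⁺/Au at the cathode and Hg²⁺/Hg at the anode, E°cell = +1.510 − (+0.847) = +0.663 V (n = 6).
From the Nernst equation, log Q = n(E° − E)/0.0592 = 6·(+0.663 − (+0.705))/0.0592 = −4.257.
The balanced reaction is 2 Au³⁺(aq) + 3 Hg(l) → 2 Au(s) + 3 Hg²⁺(aq), so Q = [Hg²⁺(aq)]^3 / [Au³⁺(aq)]^2.
Isolating [Au³⁺(aq)] in Q = 10^{−4.257} yields log [Au³⁺(aq)] = −0.055, i.e. 0.88 M.

0.88 M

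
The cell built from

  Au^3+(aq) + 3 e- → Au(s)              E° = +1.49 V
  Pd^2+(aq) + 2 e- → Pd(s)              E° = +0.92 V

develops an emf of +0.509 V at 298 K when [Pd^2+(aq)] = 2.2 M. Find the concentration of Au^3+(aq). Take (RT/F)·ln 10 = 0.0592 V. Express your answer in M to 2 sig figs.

0.0026 M

With Au³⁺/Au at the cathode and Pd²⁺/Pd at the anode, E°cell = +1.49 − (+0.92) = +0.57 V (n = 6).
From the Nernst equation, log Q = n(E° − E)/0.0592 = 6·(+0.57 − (+0.509))/0.0592 = 6.182.
For 2 Au^3+(aq) + 3 Pd(s) → 2 Au(s) + 3 Pd^2+(aq), the reaction quotient is Q = [Pd^2+(aq)]^3 / [Au^3+(aq)]^2.
Isolating [Au^3+(aq)] in Q = 10^{6.182} yields log [Au^3+(aq)] = −2.577, i.e. 0.0026 M.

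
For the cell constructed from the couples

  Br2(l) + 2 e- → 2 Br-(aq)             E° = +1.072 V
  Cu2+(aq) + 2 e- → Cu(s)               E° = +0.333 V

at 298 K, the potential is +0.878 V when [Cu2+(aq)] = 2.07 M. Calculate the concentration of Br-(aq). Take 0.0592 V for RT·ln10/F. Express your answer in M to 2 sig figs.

0.0031 M

With Br₂/Br⁻ at the cathode and Cu²⁺/Cu at the anode, E°cell = +1.072 − (+0.333) = +0.739 V (n = 2).
Rearranging E = E° − (0.0592/n)·log Q gives log Q = 2(+0.739 − (+0.878))/0.0592 = −4.696.
For Br2(l) + Cu(s) → 2 Br-(aq) + Cu2+(aq), the reaction quotient is Q = [Br-(aq)]^2·[Cu2+(aq)].
Substituting the known concentrations and solving, log [Br-(aq)] = −2.506 and [Br-(aq)] = 0.0031 M.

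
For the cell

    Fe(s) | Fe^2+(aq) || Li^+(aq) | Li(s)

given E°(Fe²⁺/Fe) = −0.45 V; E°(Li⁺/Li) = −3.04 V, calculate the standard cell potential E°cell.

−2.59 V

By convention the left-hand electrode in cell notation is the anode (oxidation) and the right-hand electrode is the cathode (reduction).
E°cell = E°(right) − E°(left) = −3.04 − (−0.45) = −2.59 V.
The negative sign shows that, as written, the cell would require an external voltage to drive the reaction.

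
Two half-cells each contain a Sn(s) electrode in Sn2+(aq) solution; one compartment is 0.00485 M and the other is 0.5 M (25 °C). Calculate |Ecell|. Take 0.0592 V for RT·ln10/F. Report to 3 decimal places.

For a concentration cell E°cell = 0, since both electrodes use the same couple.
The compartment with the higher Sn2+(aq) concentration (0.5 M) acts as the cathode; ions are reduced there and produced at the dilute (0.00485 M) anode.
With n = 2, Ecell = −(0.0592/2)·log([dilute]/[conc]) = −(0.0592/2)·log(0.00485/0.5) = +0.060 V.

0.060 V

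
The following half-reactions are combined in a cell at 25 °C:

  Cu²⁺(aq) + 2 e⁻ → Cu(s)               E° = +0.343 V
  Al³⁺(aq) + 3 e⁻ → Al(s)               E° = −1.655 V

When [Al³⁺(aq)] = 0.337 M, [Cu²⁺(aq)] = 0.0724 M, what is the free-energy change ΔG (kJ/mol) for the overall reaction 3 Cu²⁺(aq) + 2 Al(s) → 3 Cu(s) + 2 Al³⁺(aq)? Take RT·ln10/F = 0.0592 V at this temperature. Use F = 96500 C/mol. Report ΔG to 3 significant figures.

With Cu²⁺/Cu reduced at the cathode, E°cell = +0.343 − (−1.655) = +1.998 V and n = 6.
Q = [Al³⁺(aq)]^2 / [Cu²⁺(aq)]^3 = 299, so log Q = 2.476 and E = +1.998 − (0.0592/6)(2.476) = +1.9736 V.
Finally ΔG = −nFE = −(6)(96500 C/mol)(+1.9736 V) = −1140 kJ/mol.

−1140 kJ/mol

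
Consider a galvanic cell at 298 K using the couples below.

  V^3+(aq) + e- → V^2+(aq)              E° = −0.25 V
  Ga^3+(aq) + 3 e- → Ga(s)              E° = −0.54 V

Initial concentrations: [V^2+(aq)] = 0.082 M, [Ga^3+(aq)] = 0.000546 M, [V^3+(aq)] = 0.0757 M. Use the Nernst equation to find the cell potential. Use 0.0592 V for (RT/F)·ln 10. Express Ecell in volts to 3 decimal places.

The V³⁺/V²⁺ couple has the more positive E°, so it is the cathode; Ga³⁺/Ga is the anode.
E°cell = −0.25 − (−0.54) = +0.29 V, with n = 3 electrons transferred.
Balancing gives 3 V^3+(aq) + Ga(s) → 3 V^2+(aq) + Ga^3+(aq); hence Q = ([V^2+(aq)]^3·[Ga^3+(aq)]) / [V^3+(aq)]^3 = 0.000694 (log Q = −3.159).
By the Nernst equation, E = +0.29 − (0.0592/3)·(−3.159) = +0.352 V.

+0.352 V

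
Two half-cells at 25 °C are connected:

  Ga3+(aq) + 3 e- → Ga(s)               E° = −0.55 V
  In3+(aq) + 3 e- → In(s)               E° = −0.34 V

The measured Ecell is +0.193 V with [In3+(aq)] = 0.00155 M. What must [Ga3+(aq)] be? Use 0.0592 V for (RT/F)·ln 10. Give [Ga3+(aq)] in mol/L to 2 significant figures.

0.011 M

In³⁺/In is the cathode (higher E°); E°cell = −0.34 − (−0.55) = +0.21 V with n = 3.
Since E = E° − (0.0592/n)·log Q, log Q = n(E° − E)/0.0592 = 0.861.
Balancing electrons gives In3+(aq) + Ga(s) → In(s) + Ga3+(aq); thus Q = [Ga3+(aq)] / [In3+(aq)].
Substituting the known concentrations and solving, log [Ga3+(aq)] = −1.949 and [Ga3+(aq)] = 0.011 M.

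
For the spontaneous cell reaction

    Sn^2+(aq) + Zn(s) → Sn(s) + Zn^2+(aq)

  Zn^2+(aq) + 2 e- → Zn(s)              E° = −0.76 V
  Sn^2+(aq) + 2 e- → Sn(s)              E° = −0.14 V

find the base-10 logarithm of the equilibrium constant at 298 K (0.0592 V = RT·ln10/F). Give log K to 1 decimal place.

log K = 20.9

The Sn²⁺/Sn couple is reduced (cathode); E°cell = −0.14 − (−0.76) = +0.62 V with n = 2.
At equilibrium E = 0, so log K = nE°cell / 0.0592 = (2)(+0.62) / 0.0592 = 20.9.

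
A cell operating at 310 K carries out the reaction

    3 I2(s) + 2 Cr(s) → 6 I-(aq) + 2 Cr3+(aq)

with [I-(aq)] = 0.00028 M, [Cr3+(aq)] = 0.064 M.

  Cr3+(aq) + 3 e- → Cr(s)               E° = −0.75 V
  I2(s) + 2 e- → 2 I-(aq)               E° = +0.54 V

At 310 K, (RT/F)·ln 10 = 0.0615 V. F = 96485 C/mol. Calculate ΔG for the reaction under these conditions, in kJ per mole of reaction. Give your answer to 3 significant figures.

−887 kJ/mol

With I₂/I⁻ reduced at the cathode, E°cell = +0.54 − (−0.75) = +1.29 V and n = 6.
Q = [I-(aq)]^6·[Cr3+(aq)]^2 = 1.97×10^−24, so log Q = −23.705 and E = +1.29 − (0.0615/6)(−23.705) = +1.5330 V.
Finally ΔG = −nFE = −(6)(96485 C/mol)(+1.5330 V) = −887 kJ/mol.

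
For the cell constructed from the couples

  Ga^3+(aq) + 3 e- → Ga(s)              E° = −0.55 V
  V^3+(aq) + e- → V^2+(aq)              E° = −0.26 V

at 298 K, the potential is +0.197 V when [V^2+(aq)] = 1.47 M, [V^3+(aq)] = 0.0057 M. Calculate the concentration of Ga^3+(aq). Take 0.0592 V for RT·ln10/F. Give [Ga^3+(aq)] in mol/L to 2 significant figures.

V³⁺/V²⁺ is the cathode (higher E°); E°cell = −0.26 − (−0.55) = +0.29 V with n = 3.
Rearranging E = E° − (0.0592/n)·log Q gives log Q = 3(+0.29 − (+0.197))/0.0592 = 4.713.
The balanced reaction is 3 V^3+(aq) + Ga(s) → 3 V^2+(aq) + Ga^3+(aq), so Q = ([V^2+(aq)]^3·[Ga^3+(aq)]) / [V^3+(aq)]^3.
Isolating [Ga^3+(aq)] in Q = 10^{4.713} yields log [Ga^3+(aq)] = −2.521, i.e. 0.0030 M.

0.0030 M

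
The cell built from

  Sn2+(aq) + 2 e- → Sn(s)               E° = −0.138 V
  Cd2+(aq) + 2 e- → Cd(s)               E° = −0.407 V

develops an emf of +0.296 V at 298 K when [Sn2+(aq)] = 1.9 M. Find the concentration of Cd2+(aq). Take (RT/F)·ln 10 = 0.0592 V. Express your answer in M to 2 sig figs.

The Sn²⁺/Sn couple has the larger reduction potential, so it is the cathode: E°cell = −0.138 − (−0.407) = +0.269 V and n = 2.
Rearranging E = E° − (0.0592/n)·log Q gives log Q = 2(+0.269 − (+0.296))/0.0592 = −0.912.
Balancing electrons gives Sn2+(aq) + Cd(s) → Sn(s) + Cd2+(aq); thus Q = [Cd2+(aq)] / [Sn2+(aq)].
Solving for the unknown gives log [Cd2+(aq)] = −0.633, so [Cd2+(aq)] ≈ 0.23 M.

0.23 M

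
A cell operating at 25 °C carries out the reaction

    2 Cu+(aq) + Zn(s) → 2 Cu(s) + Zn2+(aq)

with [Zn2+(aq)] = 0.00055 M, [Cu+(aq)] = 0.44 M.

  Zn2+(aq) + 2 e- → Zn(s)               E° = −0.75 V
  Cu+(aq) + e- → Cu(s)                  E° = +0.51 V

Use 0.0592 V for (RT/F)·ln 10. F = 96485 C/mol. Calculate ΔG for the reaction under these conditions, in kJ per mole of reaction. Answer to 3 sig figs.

−258 kJ/mol

The standard cell potential is +0.51 − (−0.75) = +1.26 V, with n = 2 electrons in the balanced equation.
Q = [Zn2+(aq)] / [Cu+(aq)]^2 = 0.00284, so log Q = −2.547 and E = +1.26 − (0.0592/2)(−2.547) = +1.3354 V.
Then ΔG = −nFE = −2 × 96485 × +1.3354 J/mol = −258 kJ/mol.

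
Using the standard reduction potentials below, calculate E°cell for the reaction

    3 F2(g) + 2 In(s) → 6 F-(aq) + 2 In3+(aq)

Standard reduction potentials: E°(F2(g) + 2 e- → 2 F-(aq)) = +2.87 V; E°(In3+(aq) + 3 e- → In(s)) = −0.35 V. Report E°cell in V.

+3.22 V

F2(g) gains electrons, so the F₂/F⁻ couple is the cathode; the In³⁺/In couple is the anode.
E°cell = E°(cathode) − E°(anode) = +2.87 − (−0.35) = +3.22 V.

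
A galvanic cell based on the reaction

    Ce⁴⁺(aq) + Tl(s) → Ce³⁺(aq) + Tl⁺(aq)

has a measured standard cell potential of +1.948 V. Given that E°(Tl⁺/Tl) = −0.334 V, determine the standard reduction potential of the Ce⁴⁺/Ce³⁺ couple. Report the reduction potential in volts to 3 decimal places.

In the reaction as written the Ce⁴⁺/Ce³⁺ couple is reduced (cathode) and Tl⁺/Tl is oxidized (anode), so E°cell = E°(Ce⁴⁺/Ce³⁺) − E°(Tl⁺/Tl).
E°(Ce⁴⁺/Ce³⁺) = E°cell + E°(anode) = +1.948 + (−0.334) = +1.614 V.

+1.614 V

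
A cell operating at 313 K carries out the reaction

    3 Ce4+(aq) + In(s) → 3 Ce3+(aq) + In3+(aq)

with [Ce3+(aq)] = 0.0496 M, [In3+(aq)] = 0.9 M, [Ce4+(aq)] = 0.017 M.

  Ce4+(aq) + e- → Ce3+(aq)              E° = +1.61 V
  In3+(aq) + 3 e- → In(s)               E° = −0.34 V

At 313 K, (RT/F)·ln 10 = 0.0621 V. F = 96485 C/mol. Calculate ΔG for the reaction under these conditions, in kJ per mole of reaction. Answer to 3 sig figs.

The standard cell potential is +1.61 − (−0.34) = +1.95 V, with n = 3 electrons in the balanced equation.
Here Q = ([Ce3+(aq)]^3·[In3+(aq)]) / [Ce4+(aq)]^3 = 22.4 (log Q = 1.349), giving E = +1.95 − (0.0621/3)·(1.349) = +1.9221 V.
Then ΔG = −nFE = −3 × 96485 × +1.9221 J/mol = −556 kJ/mol.

−556 kJ/mol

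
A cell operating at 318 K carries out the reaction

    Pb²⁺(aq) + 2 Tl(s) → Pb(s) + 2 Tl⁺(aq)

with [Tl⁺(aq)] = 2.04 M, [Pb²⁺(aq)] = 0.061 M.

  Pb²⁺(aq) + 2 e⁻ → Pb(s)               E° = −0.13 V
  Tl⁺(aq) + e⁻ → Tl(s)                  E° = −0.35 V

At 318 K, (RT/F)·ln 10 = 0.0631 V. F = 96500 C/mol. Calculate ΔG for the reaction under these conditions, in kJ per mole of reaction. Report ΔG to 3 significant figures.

With Pb²⁺/Pb reduced at the cathode, E°cell = −0.13 − (−0.35) = +0.22 V and n = 2.
Here Q = [Tl⁺(aq)]^2 / [Pb²⁺(aq)] = 68.2 (log Q = 1.834), giving E = +0.22 − (0.0631/2)·(1.834) = +0.1621 V.
ΔG = −nFE = −(2)(96500)(+0.1621) J/mol = −31.3 kJ/mol.

−31.3 kJ/mol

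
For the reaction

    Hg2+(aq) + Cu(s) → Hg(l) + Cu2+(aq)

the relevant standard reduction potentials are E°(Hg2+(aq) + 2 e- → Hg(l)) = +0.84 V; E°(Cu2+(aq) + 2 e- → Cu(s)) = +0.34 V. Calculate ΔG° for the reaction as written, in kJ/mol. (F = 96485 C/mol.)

In the reaction as written Hg2+(aq) is reduced, so the Hg²⁺/Hg couple is the cathode and Cu²⁺/Cu is the anode.
E°cell = +0.84 − (+0.34) = +0.50 V; balancing electrons gives n = 2.
ΔG° = −nFE°cell = −(2)(96485)(+0.50) J/mol = −96.5 kJ/mol.

−96.5 kJ/mol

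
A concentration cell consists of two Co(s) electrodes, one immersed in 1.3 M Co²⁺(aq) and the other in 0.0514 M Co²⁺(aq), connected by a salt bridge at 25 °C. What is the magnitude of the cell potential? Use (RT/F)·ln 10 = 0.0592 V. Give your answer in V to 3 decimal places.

0.042 V

For a concentration cell E°cell = 0, since both electrodes use the same couple.
The compartment with the higher Co²⁺(aq) concentration (1.3 M) acts as the cathode; ions are reduced there and produced at the dilute (0.0514 M) anode.
With n = 2, Ecell = −(0.0592/2)·log([dilute]/[conc]) = −(0.0592/2)·log(0.0514/1.3) = +0.042 V.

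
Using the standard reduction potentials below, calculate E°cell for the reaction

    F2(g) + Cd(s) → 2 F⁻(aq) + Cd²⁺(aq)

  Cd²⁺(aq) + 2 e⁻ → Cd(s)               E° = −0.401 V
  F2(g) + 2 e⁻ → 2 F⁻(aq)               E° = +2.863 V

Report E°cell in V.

In the reaction as written, F2(g) is reduced (cathode) and Cd²⁺(aq) is produced by oxidation at the anode.
E°cell = E°(cathode) − E°(anode) = +2.863 − (−0.401) = +3.264 V.

+3.264 V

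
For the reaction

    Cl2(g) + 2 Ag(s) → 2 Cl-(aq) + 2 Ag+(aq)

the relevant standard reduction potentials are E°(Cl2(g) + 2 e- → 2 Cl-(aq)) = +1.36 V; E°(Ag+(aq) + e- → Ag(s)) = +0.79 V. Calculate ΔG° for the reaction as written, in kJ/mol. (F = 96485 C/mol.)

−110 kJ/mol

In the reaction as written Cl2(g) is reduced, so the Cl₂/Cl⁻ couple is the cathode and Ag⁺/Ag is the anode.
E°cell = +1.36 − (+0.79) = +0.57 V; balancing electrons gives n = 2.
ΔG° = −nFE°cell = −(2)(96485)(+0.57) J/mol = −110 kJ/mol.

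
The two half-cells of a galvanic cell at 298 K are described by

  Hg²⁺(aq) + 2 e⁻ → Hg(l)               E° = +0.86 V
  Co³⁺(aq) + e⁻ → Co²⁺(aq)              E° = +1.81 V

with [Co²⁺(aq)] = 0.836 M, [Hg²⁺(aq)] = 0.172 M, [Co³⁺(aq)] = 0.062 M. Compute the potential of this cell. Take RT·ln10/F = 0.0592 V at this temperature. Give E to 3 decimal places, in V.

The Co³⁺/Co²⁺ couple has the more positive E°, so it is the cathode; Hg²⁺/Hg is the anode.
E°cell = E°cat − E°an = +1.81 − (+0.86) = +0.95 V; n = 2.
The balanced reaction is 2 Co³⁺(aq) + Hg(l) → 2 Co²⁺(aq) + Hg²⁺(aq), so Q = ([Co²⁺(aq)]^2·[Hg²⁺(aq)]) / [Co³⁺(aq)]^2 = 31.3 and log Q = 1.495.
By the Nernst equation, E = +0.95 − (0.0592/2)·(1.495) = +0.906 V.

+0.906 V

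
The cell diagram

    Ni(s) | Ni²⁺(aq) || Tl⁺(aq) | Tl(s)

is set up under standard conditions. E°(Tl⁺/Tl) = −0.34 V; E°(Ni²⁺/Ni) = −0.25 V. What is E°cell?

−0.09 V

By convention the left-hand electrode in cell notation is the anode (oxidation) and the right-hand electrode is the cathode (reduction).
E°cell = E°(right) − E°(left) = −0.34 − (−0.25) = −0.09 V.
The negative sign shows that, as written, the cell would require an external voltage to drive the reaction.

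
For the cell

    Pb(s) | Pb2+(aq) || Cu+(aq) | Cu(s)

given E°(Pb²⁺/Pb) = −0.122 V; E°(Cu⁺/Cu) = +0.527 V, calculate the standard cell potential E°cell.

+0.649 V

By convention the left-hand electrode in cell notation is the anode (oxidation) and the right-hand electrode is the cathode (reduction).
E°cell = E°(right) − E°(left) = +0.527 − (−0.122) = +0.649 V.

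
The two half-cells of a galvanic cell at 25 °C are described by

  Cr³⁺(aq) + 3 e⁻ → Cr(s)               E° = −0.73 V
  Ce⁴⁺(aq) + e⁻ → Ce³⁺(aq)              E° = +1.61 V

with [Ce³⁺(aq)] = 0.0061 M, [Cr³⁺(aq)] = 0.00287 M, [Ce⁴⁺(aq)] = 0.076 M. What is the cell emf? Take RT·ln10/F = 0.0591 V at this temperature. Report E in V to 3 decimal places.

The Ce⁴⁺/Ce³⁺ couple has the more positive E°, so it is the cathode; Cr³⁺/Cr is the anode.
E°cell = +1.61 − (−0.73) = +2.34 V, with n = 3 electrons transferred.
For the overall reaction 3 Ce⁴⁺(aq) + Cr(s) → 3 Ce³⁺(aq) + Cr³⁺(aq), Q = ([Ce³⁺(aq)]^3·[Cr³⁺(aq)]) / [Ce⁴⁺(aq)]^3 = 1.48×10^−6, giving log Q = −5.829.
By the Nernst equation, E = +2.34 − (0.0591/3)·(−5.829) = +2.455 V.

+2.455 V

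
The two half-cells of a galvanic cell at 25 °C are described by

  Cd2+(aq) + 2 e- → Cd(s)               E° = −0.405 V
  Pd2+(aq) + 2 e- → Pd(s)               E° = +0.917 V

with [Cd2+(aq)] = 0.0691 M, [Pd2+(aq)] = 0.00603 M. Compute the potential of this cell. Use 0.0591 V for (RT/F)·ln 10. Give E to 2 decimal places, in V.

Since E°(Pd²⁺/Pd) > E°(Cd²⁺/Cd), Pd²⁺/Pd serves as the cathode.
E°cell = E°cat − E°an = +0.917 − (−0.405) = +1.322 V; n = 2.
For the overall reaction Pd2+(aq) + Cd(s) → Pd(s) + Cd2+(aq), Q = [Cd2+(aq)] / [Pd2+(aq)] = 11.5, giving log Q = 1.059.
By the Nernst equation, E = +1.322 − (0.0591/2)·(1.059) = +1.29 V.

+1.29 V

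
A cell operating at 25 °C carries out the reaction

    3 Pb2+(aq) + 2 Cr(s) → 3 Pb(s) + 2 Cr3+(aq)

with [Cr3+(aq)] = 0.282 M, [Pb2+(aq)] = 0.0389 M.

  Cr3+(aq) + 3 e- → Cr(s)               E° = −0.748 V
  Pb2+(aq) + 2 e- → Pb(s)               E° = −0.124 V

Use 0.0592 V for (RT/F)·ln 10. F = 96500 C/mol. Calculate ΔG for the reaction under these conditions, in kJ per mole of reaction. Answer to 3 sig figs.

With Pb²⁺/Pb reduced at the cathode, E°cell = −0.124 − (−0.748) = +0.624 V and n = 6.
Here Q = [Cr3+(aq)]^2 / [Pb2+(aq)]^3 = 1.35×10^3 (log Q = 3.131), giving E = +0.624 − (0.0592/6)·(3.131) = +0.5931 V.
Finally ΔG = −nFE = −(6)(96500 C/mol)(+0.5931 V) = −343 kJ/mol.

−343 kJ/mol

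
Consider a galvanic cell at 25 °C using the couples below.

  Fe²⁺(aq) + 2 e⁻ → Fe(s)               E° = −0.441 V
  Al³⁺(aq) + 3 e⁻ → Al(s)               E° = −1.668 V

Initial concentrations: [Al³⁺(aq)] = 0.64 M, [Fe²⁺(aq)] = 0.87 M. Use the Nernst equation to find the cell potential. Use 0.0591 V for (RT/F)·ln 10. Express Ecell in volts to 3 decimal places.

+1.229 V

The Fe²⁺/Fe couple has the more positive E°, so it is the cathode; Al³⁺/Al is the anode.
E°cell = −0.441 − (−1.668) = +1.227 V, with n = 6 electrons transferred.
For the overall reaction 3 Fe²⁺(aq) + 2 Al(s) → 3 Fe(s) + 2 Al³⁺(aq), Q = [Al³⁺(aq)]^2 / [Fe²⁺(aq)]^3 = 0.622, giving log Q = −0.206.
By the Nernst equation, E = +1.227 − (0.0591/6)·(−0.206) = +1.229 V.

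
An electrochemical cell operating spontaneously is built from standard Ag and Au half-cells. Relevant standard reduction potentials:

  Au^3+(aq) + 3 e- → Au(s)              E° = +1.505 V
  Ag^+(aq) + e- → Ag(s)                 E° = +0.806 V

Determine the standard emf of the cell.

The Au³⁺/Au couple has the higher E°, so Au ion is reduced (cathode) and Ag is oxidized (anode).
E°cell = E°(cathode) − E°(anode) = +1.505 − (+0.806) = +0.699 V.

+0.699 V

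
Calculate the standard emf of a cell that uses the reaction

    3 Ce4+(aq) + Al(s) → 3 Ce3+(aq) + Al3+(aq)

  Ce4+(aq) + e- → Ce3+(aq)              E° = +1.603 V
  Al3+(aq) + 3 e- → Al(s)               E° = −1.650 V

+3.253 V

In the reaction as written, Ce4+(aq) is reduced (cathode) and Al3+(aq) is produced by oxidation at the anode.
E°cell = E°(cathode) − E°(anode) = +1.603 − (−1.650) = +3.253 V.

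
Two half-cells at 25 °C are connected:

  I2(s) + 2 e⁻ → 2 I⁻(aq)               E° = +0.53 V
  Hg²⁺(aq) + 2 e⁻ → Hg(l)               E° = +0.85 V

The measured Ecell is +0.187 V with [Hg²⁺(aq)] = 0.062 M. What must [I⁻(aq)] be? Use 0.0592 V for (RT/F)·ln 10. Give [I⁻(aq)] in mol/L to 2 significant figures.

With Hg²⁺/Hg at the cathode and I₂/I⁻ at the anode, E°cell = +0.85 − (+0.53) = +0.32 V (n = 2).
From the Nernst equation, log Q = n(E° − E)/0.0592 = 2·(+0.32 − (+0.187))/0.0592 = 4.493.
Balancing electrons gives Hg²⁺(aq) + 2 I⁻(aq) → Hg(l) + I2(s); thus Q = 1 / ([Hg²⁺(aq)]·[I⁻(aq)]^2).
Substituting the known concentrations and solving, log [I⁻(aq)] = −1.643 and [I⁻(aq)] = 0.023 M.

0.023 M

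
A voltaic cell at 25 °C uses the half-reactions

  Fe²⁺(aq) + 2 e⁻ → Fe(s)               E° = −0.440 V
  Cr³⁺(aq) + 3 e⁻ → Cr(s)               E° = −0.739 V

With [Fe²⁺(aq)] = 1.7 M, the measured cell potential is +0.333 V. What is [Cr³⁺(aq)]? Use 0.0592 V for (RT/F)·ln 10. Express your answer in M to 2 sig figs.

Fe²⁺/Fe is the cathode (higher E°); E°cell = −0.440 − (−0.739) = +0.299 V with n = 6.
From the Nernst equation, log Q = n(E° − E)/0.0592 = 6·(+0.299 − (+0.333))/0.0592 = −3.446.
For 3 Fe²⁺(aq) + 2 Cr(s) → 3 Fe(s) + 2 Cr³⁺(aq), the reaction quotient is Q = [Cr³⁺(aq)]^2 / [Fe²⁺(aq)]^3.
Substituting the known concentrations and solving, log [Cr³⁺(aq)] = −1.377 and [Cr³⁺(aq)] = 0.042 M.

0.042 M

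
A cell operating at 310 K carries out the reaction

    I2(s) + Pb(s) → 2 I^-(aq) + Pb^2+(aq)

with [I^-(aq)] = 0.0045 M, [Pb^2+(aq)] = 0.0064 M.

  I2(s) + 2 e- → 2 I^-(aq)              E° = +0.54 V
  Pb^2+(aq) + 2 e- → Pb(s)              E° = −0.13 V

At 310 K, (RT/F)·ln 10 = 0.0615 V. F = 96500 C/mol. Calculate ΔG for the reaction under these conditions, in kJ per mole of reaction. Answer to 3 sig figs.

The standard cell potential is +0.54 − (−0.13) = +0.67 V, with n = 2 electrons in the balanced equation.
The reaction quotient is [I^-(aq)]^2·[Pb^2+(aq)] = 1.3×10^−7; by Nernst, E = +0.67 − (0.0615/2)(−6.887) = +0.8818 V.
ΔG = −nFE = −(2)(96500)(+0.8818) J/mol = −170 kJ/mol.

−170 kJ/mol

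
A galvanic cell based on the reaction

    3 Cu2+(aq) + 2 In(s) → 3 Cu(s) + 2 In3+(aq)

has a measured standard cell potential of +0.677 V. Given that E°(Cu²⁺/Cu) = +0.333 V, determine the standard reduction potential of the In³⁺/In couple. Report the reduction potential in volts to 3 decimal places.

−0.344 V

In the reaction as written the Cu²⁺/Cu couple is reduced (cathode) and In³⁺/In is oxidized (anode), so E°cell = E°(Cu²⁺/Cu) − E°(In³⁺/In).
E°(In³⁺/In) = E°(cathode) − E°cell = +0.333 − (+0.677) = −0.344 V.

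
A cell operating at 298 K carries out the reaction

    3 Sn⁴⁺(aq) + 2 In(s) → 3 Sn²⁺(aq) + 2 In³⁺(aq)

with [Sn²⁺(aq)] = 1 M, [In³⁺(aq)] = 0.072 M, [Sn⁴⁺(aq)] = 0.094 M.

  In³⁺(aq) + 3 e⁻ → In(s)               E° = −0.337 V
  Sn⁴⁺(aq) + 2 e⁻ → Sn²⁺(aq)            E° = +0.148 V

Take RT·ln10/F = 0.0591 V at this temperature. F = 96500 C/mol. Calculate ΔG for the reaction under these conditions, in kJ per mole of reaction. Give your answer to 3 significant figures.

With Sn⁴⁺/Sn²⁺ reduced at the cathode, E°cell = +0.148 − (−0.337) = +0.485 V and n = 6.
Q = ([Sn²⁺(aq)]^3·[In³⁺(aq)]^2) / [Sn⁴⁺(aq)]^3 = 6.24, so log Q = 0.795 and E = +0.485 − (0.0591/6)(0.795) = +0.4772 V.
Finally ΔG = −nFE = −(6)(96500 C/mol)(+0.4772 V) = −276 kJ/mol.

−276 kJ/mol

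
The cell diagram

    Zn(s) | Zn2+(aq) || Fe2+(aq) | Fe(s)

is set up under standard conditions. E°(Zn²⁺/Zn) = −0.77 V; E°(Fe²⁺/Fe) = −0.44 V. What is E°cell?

+0.33 V

By convention the left-hand electrode in cell notation is the anode (oxidation) and the right-hand electrode is the cathode (reduction).
E°cell = E°(right) − E°(left) = −0.44 − (−0.77) = +0.33 V.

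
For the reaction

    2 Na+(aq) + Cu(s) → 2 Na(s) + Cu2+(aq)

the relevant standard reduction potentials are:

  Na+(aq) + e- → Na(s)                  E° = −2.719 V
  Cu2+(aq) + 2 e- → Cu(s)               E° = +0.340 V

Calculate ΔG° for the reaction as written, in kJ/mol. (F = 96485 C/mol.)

+590 kJ/mol

In the reaction as written Na+(aq) is reduced, so the Na⁺/Na couple is the cathode and Cu²⁺/Cu is the anode.
E°cell = −2.719 − (+0.340) = −3.059 V; balancing electrons gives n = 2.
ΔG° = −nFE°cell = −(2)(96485)(−3.059) J/mol = +590 kJ/mol.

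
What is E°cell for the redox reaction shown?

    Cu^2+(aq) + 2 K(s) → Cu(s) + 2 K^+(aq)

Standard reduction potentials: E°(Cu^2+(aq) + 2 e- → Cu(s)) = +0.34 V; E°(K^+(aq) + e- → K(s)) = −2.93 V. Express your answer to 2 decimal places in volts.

In the reaction as written, Cu^2+(aq) is reduced (cathode) and K^+(aq) is produced by oxidation at the anode.
E°cell = E°(cathode) − E°(anode) = +0.34 − (−2.93) = +3.27 V.

+3.27 V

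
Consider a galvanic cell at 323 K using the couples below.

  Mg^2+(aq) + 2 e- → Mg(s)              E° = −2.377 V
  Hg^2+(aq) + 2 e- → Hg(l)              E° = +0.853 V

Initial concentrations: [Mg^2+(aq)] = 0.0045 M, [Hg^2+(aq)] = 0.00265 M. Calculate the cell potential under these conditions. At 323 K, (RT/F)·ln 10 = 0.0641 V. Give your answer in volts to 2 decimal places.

+3.22 V

The Hg²⁺/Hg couple has the more positive E°, so it is the cathode; Mg²⁺/Mg is the anode.
E°cell = E°cat − E°an = +0.853 − (−2.377) = +3.230 V; n = 2.
The balanced reaction is Hg^2+(aq) + Mg(s) → Hg(l) + Mg^2+(aq), so Q = [Mg^2+(aq)] / [Hg^2+(aq)] = 1.7 and log Q = 0.230.
Applying E = E° − (RT ln10/nF)·log Q gives +3.230 − (0.0641/2)(0.230) = +3.22 V.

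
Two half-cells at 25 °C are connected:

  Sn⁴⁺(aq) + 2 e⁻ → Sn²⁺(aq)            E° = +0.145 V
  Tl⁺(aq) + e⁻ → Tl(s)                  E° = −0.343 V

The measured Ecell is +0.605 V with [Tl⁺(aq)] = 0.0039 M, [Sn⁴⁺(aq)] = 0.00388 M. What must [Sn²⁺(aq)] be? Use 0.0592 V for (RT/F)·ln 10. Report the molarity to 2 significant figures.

Sn⁴⁺/Sn²⁺ is the cathode (higher E°); E°cell = +0.145 − (−0.343) = +0.488 V with n = 2.
Since E = E° − (0.0592/n)·log Q, log Q = n(E° − E)/0.0592 = −3.953.
For Sn⁴⁺(aq) + 2 Tl(s) → Sn²⁺(aq) + 2 Tl⁺(aq), the reaction quotient is Q = ([Sn²⁺(aq)]·[Tl⁺(aq)]^2) / [Sn⁴⁺(aq)].
Solving for the unknown gives log [Sn²⁺(aq)] = −1.546, so [Sn²⁺(aq)] ≈ 0.028 M.

0.028 M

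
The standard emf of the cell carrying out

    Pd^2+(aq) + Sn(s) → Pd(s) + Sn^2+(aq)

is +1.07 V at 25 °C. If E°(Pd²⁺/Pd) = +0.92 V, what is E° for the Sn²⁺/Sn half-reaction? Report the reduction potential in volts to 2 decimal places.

In the reaction as written the Pd²⁺/Pd couple is reduced (cathode) and Sn²⁺/Sn is oxidized (anode), so E°cell = E°(Pd²⁺/Pd) − E°(Sn²⁺/Sn).
E°(Sn²⁺/Sn) = E°(cathode) − E°cell = +0.92 − (+1.07) = −0.15 V.

−0.15 V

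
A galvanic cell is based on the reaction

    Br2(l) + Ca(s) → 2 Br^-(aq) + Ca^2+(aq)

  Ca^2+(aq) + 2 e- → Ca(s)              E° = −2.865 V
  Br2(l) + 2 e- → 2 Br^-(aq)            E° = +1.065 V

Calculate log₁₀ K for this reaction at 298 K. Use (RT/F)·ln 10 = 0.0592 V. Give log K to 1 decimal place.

The Br₂/Br⁻ couple is reduced (cathode); E°cell = +1.065 − (−2.865) = +3.930 V with n = 2.
At equilibrium E = 0, so log K = nE°cell / 0.0592 = (2)(+3.930) / 0.0592 = 132.8.

log K = 132.8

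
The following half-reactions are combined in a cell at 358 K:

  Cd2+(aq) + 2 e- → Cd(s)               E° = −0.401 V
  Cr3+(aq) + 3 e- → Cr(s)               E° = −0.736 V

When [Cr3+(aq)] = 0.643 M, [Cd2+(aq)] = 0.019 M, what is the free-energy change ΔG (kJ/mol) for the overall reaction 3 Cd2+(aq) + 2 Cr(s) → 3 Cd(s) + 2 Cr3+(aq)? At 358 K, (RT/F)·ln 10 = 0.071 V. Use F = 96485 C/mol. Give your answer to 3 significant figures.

E°cell = −0.401 − (−0.736) = +0.335 V; the balanced reaction transfers n = 6 electrons.
Q = [Cr3+(aq)]^2 / [Cd2+(aq)]^3 = 6.03×10^4, so log Q = 4.780 and E = +0.335 − (0.071/6)(4.780) = +0.2784 V.
Then ΔG = −nFE = −6 × 96485 × +0.2784 J/mol = −161 kJ/mol.

−161 kJ/mol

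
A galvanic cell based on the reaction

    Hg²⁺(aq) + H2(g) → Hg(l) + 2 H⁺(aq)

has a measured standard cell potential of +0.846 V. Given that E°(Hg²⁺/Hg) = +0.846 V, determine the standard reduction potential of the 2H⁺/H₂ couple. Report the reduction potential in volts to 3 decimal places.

+0.000 V

In the reaction as written the Hg²⁺/Hg couple is reduced (cathode) and 2H⁺/H₂ is oxidized (anode), so E°cell = E°(Hg²⁺/Hg) − E°(2H⁺/H₂).
E°(2H⁺/H₂) = E°(cathode) − E°cell = +0.846 − (+0.846) = +0.000 V.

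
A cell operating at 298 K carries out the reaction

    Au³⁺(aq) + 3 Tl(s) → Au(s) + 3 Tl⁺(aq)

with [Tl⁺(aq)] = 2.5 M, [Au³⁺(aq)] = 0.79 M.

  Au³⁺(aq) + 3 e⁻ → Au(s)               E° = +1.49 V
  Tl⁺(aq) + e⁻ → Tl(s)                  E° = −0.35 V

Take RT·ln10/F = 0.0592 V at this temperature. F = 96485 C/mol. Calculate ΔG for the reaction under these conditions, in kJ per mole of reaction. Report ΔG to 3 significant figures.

−525 kJ/mol

The standard cell potential is +1.49 − (−0.35) = +1.84 V, with n = 3 electrons in the balanced equation.
Q = [Tl⁺(aq)]^3 / [Au³⁺(aq)] = 19.8, so log Q = 1.296 and E = +1.84 − (0.0592/3)(1.296) = +1.8144 V.
Then ΔG = −nFE = −3 × 96485 × +1.8144 J/mol = −525 kJ/mol.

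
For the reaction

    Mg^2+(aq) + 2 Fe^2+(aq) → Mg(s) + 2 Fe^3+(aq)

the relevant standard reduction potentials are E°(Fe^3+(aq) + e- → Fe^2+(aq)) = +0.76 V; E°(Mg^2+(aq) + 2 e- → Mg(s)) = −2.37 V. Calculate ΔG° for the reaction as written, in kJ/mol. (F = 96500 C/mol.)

+604 kJ/mol

In the reaction as written Mg^2+(aq) is reduced, so the Mg²⁺/Mg couple is the cathode and Fe³⁺/Fe²⁺ is the anode.
E°cell = −2.37 − (+0.76) = −3.13 V; balancing electrons gives n = 2.
ΔG° = −nFE°cell = −(2)(96500)(−3.13) J/mol = +604 kJ/mol.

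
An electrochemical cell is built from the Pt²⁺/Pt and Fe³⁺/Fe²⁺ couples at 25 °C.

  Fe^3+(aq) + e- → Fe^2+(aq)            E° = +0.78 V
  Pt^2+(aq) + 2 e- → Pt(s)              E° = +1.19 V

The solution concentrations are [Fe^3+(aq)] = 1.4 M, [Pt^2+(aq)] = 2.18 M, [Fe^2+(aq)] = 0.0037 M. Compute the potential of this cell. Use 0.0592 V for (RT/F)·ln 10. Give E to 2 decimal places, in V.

+0.27 V

The Pt²⁺/Pt couple has the more positive E°, so it is the cathode; Fe³⁺/Fe²⁺ is the anode.
E°cell = E°cat − E°an = +1.19 − (+0.78) = +0.41 V; n = 2.
The balanced reaction is Pt^2+(aq) + 2 Fe^2+(aq) → Pt(s) + 2 Fe^3+(aq), so Q = [Fe^3+(aq)]^2 / ([Pt^2+(aq)]·[Fe^2+(aq)]^2) = 6.57×10^4 and log Q = 4.817.
By the Nernst equation, E = +0.41 − (0.0592/2)·(4.817) = +0.27 V.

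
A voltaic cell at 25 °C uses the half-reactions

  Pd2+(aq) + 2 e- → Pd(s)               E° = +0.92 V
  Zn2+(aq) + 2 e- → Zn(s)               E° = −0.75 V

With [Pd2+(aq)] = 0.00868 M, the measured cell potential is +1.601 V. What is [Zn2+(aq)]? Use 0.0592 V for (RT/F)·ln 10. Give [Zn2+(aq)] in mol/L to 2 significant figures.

1.9 M

With Pd²⁺/Pd at the cathode and Zn²⁺/Zn at the anode, E°cell = +0.92 − (−0.75) = +1.67 V (n = 2).
Since E = E° − (0.0592/n)·log Q, log Q = n(E° − E)/0.0592 = 2.331.
The balanced reaction is Pd2+(aq) + Zn(s) → Pd(s) + Zn2+(aq), so Q = [Zn2+(aq)] / [Pd2+(aq)].
Solving for the unknown gives log [Zn2+(aq)] = 0.270, so [Zn2+(aq)] ≈ 1.9 M.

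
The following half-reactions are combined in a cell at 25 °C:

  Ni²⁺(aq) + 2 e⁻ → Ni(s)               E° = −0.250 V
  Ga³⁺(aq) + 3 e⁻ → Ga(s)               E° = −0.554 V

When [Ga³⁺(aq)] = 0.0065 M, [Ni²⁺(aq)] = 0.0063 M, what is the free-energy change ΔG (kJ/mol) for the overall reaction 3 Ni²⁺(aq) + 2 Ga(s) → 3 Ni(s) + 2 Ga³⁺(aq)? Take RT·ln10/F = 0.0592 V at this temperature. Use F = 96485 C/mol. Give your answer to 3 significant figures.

With Ni²⁺/Ni reduced at the cathode, E°cell = −0.250 − (−0.554) = +0.304 V and n = 6.
Here Q = [Ga³⁺(aq)]^2 / [Ni²⁺(aq)]^3 = 169 (log Q = 2.228), giving E = +0.304 − (0.0592/6)·(2.228) = +0.2820 V.
Then ΔG = −nFE = −6 × 96485 × +0.2820 J/mol = −163 kJ/mol.

−163 kJ/mol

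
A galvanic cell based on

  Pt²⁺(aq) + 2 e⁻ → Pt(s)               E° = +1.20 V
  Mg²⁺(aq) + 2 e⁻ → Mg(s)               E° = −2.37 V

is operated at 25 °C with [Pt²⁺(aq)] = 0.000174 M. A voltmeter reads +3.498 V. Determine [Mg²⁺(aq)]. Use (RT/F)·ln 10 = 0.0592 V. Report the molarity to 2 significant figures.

With Pt²⁺/Pt at the cathode and Mg²⁺/Mg at the anode, E°cell = +1.20 − (−2.37) = +3.57 V (n = 2).
Since E = E° − (0.0592/n)·log Q, log Q = n(E° − E)/0.0592 = 2.432.
For Pt²⁺(aq) + Mg(s) → Pt(s) + Mg²⁺(aq), the reaction quotient is Q = [Mg²⁺(aq)] / [Pt²⁺(aq)].
Isolating [Mg²⁺(aq)] in Q = 10^{2.432} yields log [Mg²⁺(aq)] = −1.327, i.e. 0.047 M.

0.047 M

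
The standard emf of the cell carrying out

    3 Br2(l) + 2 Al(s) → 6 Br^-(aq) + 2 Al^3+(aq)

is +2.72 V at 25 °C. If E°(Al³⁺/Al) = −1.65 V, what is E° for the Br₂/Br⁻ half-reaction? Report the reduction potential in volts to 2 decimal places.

In the reaction as written the Br₂/Br⁻ couple is reduced (cathode) and Al³⁺/Al is oxidized (anode), so E°cell = E°(Br₂/Br⁻) − E°(Al³⁺/Al).
E°(Br₂/Br⁻) = E°cell + E°(anode) = +2.72 + (−1.65) = +1.07 V.

+1.07 V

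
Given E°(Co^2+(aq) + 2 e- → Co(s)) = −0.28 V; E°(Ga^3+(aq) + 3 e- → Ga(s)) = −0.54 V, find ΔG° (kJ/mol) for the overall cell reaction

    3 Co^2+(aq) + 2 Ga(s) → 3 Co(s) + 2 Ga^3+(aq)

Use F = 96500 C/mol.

−151 kJ/mol

In the reaction as written Co^2+(aq) is reduced, so the Co²⁺/Co couple is the cathode and Ga³⁺/Ga is the anode.
E°cell = −0.28 − (−0.54) = +0.26 V; balancing electrons gives n = 6.
ΔG° = −nFE°cell = −(6)(96500)(+0.26) J/mol = −151 kJ/mol.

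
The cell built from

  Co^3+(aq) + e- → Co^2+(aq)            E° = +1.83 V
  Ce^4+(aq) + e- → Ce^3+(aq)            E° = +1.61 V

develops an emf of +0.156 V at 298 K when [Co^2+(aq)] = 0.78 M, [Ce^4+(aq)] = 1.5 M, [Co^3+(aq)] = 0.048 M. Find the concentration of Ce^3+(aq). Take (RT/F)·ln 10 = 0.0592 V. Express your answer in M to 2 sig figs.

2.0 M

With Co³⁺/Co²⁺ at the cathode and Ce⁴⁺/Ce³⁺ at the anode, E°cell = +1.83 − (+1.61) = +0.22 V (n = 1).
Rearranging E = E° − (0.0592/n)·log Q gives log Q = 1(+0.22 − (+0.156))/0.0592 = 1.081.
Balancing electrons gives Co^3+(aq) + Ce^3+(aq) → Co^2+(aq) + Ce^4+(aq); thus Q = ([Co^2+(aq)]·[Ce^4+(aq)]) / ([Co^3+(aq)]·[Ce^3+(aq)]).
Isolating [Ce^3+(aq)] in Q = 10^{1.081} yields log [Ce^3+(aq)] = 0.306, i.e. 2.0 M.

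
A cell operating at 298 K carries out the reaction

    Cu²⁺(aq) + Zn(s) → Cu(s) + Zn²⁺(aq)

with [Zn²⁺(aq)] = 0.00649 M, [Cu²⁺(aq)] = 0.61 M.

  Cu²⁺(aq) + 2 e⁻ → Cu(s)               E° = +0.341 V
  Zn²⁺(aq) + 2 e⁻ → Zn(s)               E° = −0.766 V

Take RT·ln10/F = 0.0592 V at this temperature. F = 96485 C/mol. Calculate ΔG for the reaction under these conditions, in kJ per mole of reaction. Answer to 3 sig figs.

With Cu²⁺/Cu reduced at the cathode, E°cell = +0.341 − (−0.766) = +1.107 V and n = 2.
Here Q = [Zn²⁺(aq)] / [Cu²⁺(aq)] = 0.0106 (log Q = −1.973), giving E = +1.107 − (0.0592/2)·(−1.973) = +1.1654 V.
Finally ΔG = −nFE = −(2)(96485 C/mol)(+1.1654 V) = −225 kJ/mol.

−225 kJ/mol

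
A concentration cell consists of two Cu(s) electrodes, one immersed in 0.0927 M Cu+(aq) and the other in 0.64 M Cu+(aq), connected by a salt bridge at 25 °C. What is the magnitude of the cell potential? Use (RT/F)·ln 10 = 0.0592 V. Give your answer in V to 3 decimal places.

0.050 V

For a concentration cell E°cell = 0, since both electrodes use the same couple.
The compartment with the higher Cu+(aq) concentration (0.64 M) acts as the cathode; ions are reduced there and produced at the dilute (0.0927 M) anode.
With n = 1, Ecell = −(0.0592/1)·log([dilute]/[conc]) = −(0.0592/1)·log(0.0927/0.64) = +0.050 V.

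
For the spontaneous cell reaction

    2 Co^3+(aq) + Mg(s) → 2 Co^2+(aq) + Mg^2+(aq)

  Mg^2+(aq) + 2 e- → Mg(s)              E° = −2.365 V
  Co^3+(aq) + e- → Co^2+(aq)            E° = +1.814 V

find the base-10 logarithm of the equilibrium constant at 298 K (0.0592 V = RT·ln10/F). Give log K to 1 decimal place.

The Co³⁺/Co²⁺ couple is reduced (cathode); E°cell = +1.814 − (−2.365) = +4.179 V with n = 2.
At equilibrium E = 0, so log K = nE°cell / 0.0592 = (2)(+4.179) / 0.0592 = 141.2.

log K = 141.2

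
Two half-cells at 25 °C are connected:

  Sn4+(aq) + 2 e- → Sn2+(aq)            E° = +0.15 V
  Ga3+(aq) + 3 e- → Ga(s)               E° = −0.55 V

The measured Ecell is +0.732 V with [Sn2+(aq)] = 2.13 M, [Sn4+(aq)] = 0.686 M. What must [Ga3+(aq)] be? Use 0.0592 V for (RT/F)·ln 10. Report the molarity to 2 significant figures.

The Sn⁴⁺/Sn²⁺ couple has the larger reduction potential, so it is the cathode: E°cell = +0.15 − (−0.55) = +0.70 V and n = 6.
Rearranging E = E° − (0.0592/n)·log Q gives log Q = 6(+0.70 − (+0.732))/0.0592 = −3.243.
For 3 Sn4+(aq) + 2 Ga(s) → 3 Sn2+(aq) + 2 Ga3+(aq), the reaction quotient is Q = ([Sn2+(aq)]^3·[Ga3+(aq)]^2) / [Sn4+(aq)]^3.
Solving for the unknown gives log [Ga3+(aq)] = −2.360, so [Ga3+(aq)] ≈ 0.0044 M.

0.0044 M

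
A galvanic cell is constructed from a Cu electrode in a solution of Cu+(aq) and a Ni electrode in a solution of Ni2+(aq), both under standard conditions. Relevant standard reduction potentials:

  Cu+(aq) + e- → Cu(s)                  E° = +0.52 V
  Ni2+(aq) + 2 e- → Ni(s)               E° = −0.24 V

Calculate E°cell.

The Cu⁺/Cu couple has the higher E°, so Cu ion is reduced (cathode) and Ni is oxidized (anode).
E°cell = E°(cathode) − E°(anode) = +0.52 − (−0.24) = +0.76 V.

+0.76 V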